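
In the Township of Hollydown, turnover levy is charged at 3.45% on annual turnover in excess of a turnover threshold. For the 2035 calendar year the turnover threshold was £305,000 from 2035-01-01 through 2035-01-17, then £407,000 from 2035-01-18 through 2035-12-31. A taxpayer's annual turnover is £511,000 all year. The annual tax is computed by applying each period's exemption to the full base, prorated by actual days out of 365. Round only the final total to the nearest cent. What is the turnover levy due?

£3,751.90

2035-01-01 to 2035-01-17: 17 days, exemption £305,000 → (£511,000 − £305,000) × 3.45% × 17/365 = £331.0110
2035-01-18 to 2035-12-31: 348 days, exemption £407,000 → (£511,000 − £407,000) × 3.45% × 348/365 = £3,420.8877
Total = £3,751.8986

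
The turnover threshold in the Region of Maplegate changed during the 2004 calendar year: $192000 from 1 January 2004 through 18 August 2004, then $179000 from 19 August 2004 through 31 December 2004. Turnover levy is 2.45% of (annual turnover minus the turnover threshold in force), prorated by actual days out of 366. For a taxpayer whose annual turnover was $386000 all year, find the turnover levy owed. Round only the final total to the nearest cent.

1 January – 18 August 2004: 231 days, exemption $192000 → ($386000 − $192000) × 2.45% × 231/366 = $2999.8443
19 August – 31 December 2004: 135 days, exemption $179000 → ($386000 − $179000) × 2.45% × 135/366 = $1870.6352
Total = $4870.4795

$4870.48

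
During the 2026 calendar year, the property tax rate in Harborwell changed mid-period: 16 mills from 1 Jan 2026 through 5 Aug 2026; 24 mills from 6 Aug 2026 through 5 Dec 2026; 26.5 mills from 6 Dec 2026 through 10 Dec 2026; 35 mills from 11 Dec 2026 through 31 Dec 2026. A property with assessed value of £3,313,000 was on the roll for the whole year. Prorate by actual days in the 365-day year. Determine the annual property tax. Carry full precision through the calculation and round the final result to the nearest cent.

1 Jan – 5 Aug 2026: 217 days at 16 mills → £3,313,000 × 1.6% × 217/365 = £31,514.3452
6 Aug – 5 Dec 2026: 122 days at 24 mills → £3,313,000 × 2.4% × 122/365 = £26,576.6137
6 Dec – 10 Dec 2026: 5 days at 26.5 mills → £3,313,000 × 2.65% × 5/365 = £1,202.6644
11 Dec – 31 Dec 2026: 21 days at 35 mills → £3,313,000 × 3.5% × 21/365 = £6,671.3836
Total = £65,965.0068

£65,965.01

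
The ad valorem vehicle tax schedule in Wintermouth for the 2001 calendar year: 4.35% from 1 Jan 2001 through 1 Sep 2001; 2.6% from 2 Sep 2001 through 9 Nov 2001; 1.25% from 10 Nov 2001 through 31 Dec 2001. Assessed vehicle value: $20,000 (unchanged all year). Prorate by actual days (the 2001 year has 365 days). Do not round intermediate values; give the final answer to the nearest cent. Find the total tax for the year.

1 Jan – 1 Sep 2001: 244 days at 4.35% → $20,000 × 4.35% × 244/365 = $581.5890
2 Sep – 9 Nov 2001: 69 days at 2.6% → $20,000 × 2.6% × 69/365 = $98.3014
10 Nov – 31 Dec 2001: 52 days at 1.25% → $20,000 × 1.25% × 52/365 = $35.6164
Total = $715.5068

$715.51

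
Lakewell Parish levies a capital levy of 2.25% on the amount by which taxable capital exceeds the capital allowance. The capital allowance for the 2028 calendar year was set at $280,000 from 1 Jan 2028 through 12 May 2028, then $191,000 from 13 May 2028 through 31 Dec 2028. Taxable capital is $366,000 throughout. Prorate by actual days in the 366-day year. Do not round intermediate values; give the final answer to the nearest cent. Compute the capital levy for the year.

$3,209.82

1 Jan – 12 May 2028: 133 days, exemption $280,000 → ($366,000 − $280,000) × 2.25% × 133/366 = $703.1557
13 May – 31 Dec 2028: 233 days, exemption $191,000 → ($366,000 − $191,000) × 2.25% × 233/366 = $2,506.6598
Total = $3,209.8156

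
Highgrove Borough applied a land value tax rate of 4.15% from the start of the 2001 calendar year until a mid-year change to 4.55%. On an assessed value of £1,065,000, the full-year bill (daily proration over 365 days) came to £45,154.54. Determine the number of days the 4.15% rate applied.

283 days

Let d = days at the first rate; then 365 − d days at the second rate.
£1,065,000 × [4.15%·d + 4.55%·(365−d)] / 365 = £45,154.54
Solving gives d = 283, so the new rate took effect on October 11, 2001.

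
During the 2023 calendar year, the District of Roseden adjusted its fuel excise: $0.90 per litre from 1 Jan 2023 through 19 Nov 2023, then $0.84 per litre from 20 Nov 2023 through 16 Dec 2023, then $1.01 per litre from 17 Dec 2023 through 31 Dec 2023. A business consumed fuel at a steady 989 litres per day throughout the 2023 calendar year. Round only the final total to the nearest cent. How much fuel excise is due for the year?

1 Jan – 19 Nov 2023: 323 days × 989 litres/day = 319,447 litres at $0.90/litre → $287,502.30
20 Nov – 16 Dec 2023: 27 days × 989 litres/day = 26,703 litres at $0.84/litre → $22,430.52
17 Dec – 31 Dec 2023: 15 days × 989 litres/day = 14,835 litres at $1.01/litre → $14,983.35

$324,916.17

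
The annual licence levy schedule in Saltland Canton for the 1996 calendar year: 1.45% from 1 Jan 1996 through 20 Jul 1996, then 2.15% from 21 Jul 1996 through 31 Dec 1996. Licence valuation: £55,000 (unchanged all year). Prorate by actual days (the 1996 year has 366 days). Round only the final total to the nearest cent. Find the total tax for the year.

1 Jan – 20 Jul 1996: 202 days at 1.45% → £55,000 × 1.45% × 202/366 = £440.1503
21 Jul – 31 Dec 1996: 164 days at 2.15% → £55,000 × 2.15% × 164/366 = £529.8634
Total = £970.0137

£970.01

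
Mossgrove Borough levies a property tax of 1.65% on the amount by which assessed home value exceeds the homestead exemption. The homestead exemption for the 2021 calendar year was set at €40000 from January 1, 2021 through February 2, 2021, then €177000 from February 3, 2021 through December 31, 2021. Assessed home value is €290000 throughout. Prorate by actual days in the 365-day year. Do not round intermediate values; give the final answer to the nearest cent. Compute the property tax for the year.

January 1 – February 2, 2021: 33 days, exemption €40000 → (€290000 − €40000) × 1.65% × 33/365 = €372.9452
February 3 – December 31, 2021: 332 days, exemption €177000 → (€290000 − €177000) × 1.65% × 332/365 = €1695.9288
Total = €2068.8740

€2068.87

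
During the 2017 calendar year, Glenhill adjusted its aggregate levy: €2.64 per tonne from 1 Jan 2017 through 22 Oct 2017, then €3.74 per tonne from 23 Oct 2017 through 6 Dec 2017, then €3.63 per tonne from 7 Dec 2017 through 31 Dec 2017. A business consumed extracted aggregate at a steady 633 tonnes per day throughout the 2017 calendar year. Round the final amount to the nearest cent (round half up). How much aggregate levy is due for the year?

€656959.05

1 Jan – 22 Oct 2017: 295 days × 633 tonnes/day = 186,735 tonnes at €2.64/tonne → €492980.40
23 Oct – 6 Dec 2017: 45 days × 633 tonnes/day = 28,485 tonnes at €3.74/tonne → €106533.90
7 Dec – 31 Dec 2017: 25 days × 633 tonnes/day = 15,825 tonnes at €3.63/tonne → €57444.75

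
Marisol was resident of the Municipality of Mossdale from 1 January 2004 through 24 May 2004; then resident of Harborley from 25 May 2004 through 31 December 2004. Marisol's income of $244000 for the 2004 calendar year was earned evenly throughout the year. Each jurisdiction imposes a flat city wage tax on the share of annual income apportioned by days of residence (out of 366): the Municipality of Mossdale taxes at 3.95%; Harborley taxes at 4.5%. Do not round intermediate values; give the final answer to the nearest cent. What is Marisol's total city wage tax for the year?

The Municipality of Mossdale, 1 January – 24 May 2004: 145 days → $244000 × 3.95% × 145/366 = $3818.3333
Harborley, 25 May – 31 December 2004: 221 days → $244000 × 4.5% × 221/366 = $6630.0000
Total = $10448.3333

$10448.33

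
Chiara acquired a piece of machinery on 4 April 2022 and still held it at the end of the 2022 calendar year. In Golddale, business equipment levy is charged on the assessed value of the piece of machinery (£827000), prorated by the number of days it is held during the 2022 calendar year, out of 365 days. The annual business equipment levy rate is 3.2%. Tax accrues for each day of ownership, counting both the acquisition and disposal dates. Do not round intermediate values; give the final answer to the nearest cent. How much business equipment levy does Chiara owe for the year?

Days held (4 April – 31 December 2022): 272 out of 365
Tax = £827000 × 3.2% × 272/365 = £19721.1178

£19721.12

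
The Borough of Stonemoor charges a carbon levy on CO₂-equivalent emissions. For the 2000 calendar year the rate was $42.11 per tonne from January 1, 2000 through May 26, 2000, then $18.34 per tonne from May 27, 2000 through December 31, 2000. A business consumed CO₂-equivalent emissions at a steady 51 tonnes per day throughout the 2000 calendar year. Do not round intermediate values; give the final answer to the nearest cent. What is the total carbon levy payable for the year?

$520,538.13

January 1 – May 26, 2000: 147 days × 51 tonnes/day = 7,497 tonnes at $42.11/tonne → $315,698.67
May 27 – December 31, 2000: 219 days × 51 tonnes/day = 11,169 tonnes at $18.34/tonne → $204,839.46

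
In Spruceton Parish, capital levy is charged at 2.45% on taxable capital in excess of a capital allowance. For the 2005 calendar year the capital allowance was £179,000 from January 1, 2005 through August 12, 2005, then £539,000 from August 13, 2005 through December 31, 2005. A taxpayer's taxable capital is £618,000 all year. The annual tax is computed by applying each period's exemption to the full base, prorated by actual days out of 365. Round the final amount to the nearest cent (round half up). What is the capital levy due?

January 1 – August 12, 2005: 224 days, exemption £179,000 → (£618,000 − £179,000) × 2.45% × 224/365 = £6,600.6356
August 13 – December 31, 2005: 141 days, exemption £539,000 → (£618,000 − £539,000) × 2.45% × 141/365 = £747.6863
Total = £7,348.3219

£7,348.32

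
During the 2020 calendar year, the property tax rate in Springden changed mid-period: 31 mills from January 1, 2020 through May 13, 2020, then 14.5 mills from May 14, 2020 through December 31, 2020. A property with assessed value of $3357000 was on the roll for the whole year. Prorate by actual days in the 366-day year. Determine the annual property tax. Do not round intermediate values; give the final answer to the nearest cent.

January 1 – May 13, 2020: 134 days at 31 mills → $3357000 × 3.1% × 134/366 = $38101.0328
May 14 – December 31, 2020: 232 days at 14.5 mills → $3357000 × 1.45% × 232/366 = $30855.0492
Total = $68956.0820

$68956.08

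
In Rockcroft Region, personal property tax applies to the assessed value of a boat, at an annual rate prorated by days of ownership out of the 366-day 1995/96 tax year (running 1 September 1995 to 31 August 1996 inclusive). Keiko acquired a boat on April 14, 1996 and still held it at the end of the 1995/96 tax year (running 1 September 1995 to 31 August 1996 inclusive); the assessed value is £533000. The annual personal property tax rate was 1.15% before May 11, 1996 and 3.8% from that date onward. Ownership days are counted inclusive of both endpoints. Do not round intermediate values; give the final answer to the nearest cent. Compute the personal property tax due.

April 14 – May 10, 1996: 27 days at 1.15% → £533000 × 1.15% × 27/366 = £452.1762
May 11 – August 31, 1996: 113 days at 3.8% → £533000 × 3.8% × 113/366 = £6253.2842
Total = £6705.4604

£6705.46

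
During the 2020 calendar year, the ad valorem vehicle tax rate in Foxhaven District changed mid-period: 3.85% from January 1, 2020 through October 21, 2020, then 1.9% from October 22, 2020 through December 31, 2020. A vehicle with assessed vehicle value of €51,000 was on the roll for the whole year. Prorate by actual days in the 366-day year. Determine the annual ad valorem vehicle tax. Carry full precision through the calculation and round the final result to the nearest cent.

January 1 – October 21, 2020: 295 days at 3.85% → €51,000 × 3.85% × 295/366 = €1,582.6025
October 22 – December 31, 2020: 71 days at 1.9% → €51,000 × 1.9% × 71/366 = €187.9754
Total = €1,770.5779

€1,770.58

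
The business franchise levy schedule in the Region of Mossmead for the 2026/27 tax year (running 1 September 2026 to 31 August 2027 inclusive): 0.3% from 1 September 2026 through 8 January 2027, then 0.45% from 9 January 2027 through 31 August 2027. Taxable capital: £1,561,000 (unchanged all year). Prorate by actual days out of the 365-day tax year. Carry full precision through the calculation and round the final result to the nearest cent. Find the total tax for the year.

1 September 2026 – 8 January 2027: 130 days at 0.3% → £1,561,000 × 0.3% × 130/365 = £1,667.9178
9 January – 31 August 2027: 235 days at 0.45% → £1,561,000 × 0.45% × 235/365 = £4,522.6233
Total = £6,190.5411

£6,190.54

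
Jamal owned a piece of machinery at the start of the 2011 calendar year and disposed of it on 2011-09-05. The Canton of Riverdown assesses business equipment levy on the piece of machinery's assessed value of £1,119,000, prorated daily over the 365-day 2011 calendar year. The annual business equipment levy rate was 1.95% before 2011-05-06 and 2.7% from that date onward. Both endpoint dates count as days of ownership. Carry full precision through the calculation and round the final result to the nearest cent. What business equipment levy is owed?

£17,654.14

2011-01-01 to 2011-05-05: 125 days at 1.95% → £1,119,000 × 1.95% × 125/365 = £7,472.7740
2011-05-06 to 2011-09-05: 123 days at 2.7% → £1,119,000 × 2.7% × 123/365 = £10,181.3671
Total = £17,654.1411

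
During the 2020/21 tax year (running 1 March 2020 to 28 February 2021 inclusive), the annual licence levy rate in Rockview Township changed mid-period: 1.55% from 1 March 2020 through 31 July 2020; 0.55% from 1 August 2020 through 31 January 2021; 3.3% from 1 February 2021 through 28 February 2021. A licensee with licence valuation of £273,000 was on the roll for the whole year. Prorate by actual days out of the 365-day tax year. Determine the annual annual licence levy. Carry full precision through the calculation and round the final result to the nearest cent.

£3,221.77

1 March – 31 July 2020: 153 days at 1.55% → £273,000 × 1.55% × 153/365 = £1,773.7521
1 August 2020 – 31 January 2021: 184 days at 0.55% → £273,000 × 0.55% × 184/365 = £756.9205
1 February – 28 February 2021: 28 days at 3.3% → £273,000 × 3.3% × 28/365 = £691.1014
Total = £3,221.7740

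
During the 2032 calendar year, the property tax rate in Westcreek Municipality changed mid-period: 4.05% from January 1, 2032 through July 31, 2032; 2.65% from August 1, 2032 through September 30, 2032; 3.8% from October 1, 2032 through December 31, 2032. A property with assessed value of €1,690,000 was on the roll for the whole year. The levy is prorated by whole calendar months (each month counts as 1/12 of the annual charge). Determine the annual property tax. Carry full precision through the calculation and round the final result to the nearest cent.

€63,445.42

January 1 – July 31, 2032: 7 months at 4.05% → €1,690,000 × 4.05% × 7/12 = €39,926.2500
August 1 – September 30, 2032: 2 months at 2.65% → €1,690,000 × 2.65% × 2/12 = €7,464.1667
October 1 – December 31, 2032: 3 months at 3.8% → €1,690,000 × 3.8% × 3/12 = €16,055.0000
Total = €63,445.4167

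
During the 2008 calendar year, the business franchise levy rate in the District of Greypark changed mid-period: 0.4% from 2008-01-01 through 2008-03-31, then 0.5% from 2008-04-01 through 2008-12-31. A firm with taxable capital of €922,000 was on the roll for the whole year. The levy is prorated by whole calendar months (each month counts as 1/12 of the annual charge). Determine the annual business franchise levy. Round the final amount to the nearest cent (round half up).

2008-01-01 to 2008-03-31: 3 months at 0.4% → €922,000 × 0.4% × 3/12 = €922.0000
2008-04-01 to 2008-12-31: 9 months at 0.5% → €922,000 × 0.5% × 9/12 = €3,457.5000
Total = €4,379.5000

€4,379.50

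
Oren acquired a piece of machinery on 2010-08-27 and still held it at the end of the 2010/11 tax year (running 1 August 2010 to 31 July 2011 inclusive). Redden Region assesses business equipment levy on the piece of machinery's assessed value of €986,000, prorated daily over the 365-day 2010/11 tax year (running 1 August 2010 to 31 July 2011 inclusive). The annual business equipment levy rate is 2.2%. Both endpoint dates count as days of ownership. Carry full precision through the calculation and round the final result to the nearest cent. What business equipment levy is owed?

Days held (2010-08-27 to 2011-07-31): 339 out of 365
Tax = €986,000 × 2.2% × 339/365 = €20,146.8164

€20,146.82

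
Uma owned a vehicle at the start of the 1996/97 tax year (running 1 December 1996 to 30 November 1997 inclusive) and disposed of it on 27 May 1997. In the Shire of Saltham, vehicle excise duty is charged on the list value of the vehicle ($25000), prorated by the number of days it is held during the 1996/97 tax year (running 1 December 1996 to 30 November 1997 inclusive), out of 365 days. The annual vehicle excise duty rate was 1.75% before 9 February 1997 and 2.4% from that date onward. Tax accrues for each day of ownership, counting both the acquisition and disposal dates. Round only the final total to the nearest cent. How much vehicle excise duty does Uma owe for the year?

1 December 1996 – 8 February 1997: 70 days at 1.75% → $25000 × 1.75% × 70/365 = $83.9041
9 February – 27 May 1997: 108 days at 2.4% → $25000 × 2.4% × 108/365 = $177.5342
Total = $261.4384

$261.44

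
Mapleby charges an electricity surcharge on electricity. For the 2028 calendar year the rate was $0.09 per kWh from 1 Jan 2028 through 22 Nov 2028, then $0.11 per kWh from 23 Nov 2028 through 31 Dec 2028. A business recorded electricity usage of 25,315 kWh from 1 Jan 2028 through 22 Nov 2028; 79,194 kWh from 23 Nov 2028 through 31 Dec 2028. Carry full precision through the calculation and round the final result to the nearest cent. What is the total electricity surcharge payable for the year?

$10989.69

1 Jan – 22 Nov 2028: 25,315 kWh at $0.09/kWh → $2278.35
23 Nov – 31 Dec 2028: 79,194 kWh at $0.11/kWh → $8711.34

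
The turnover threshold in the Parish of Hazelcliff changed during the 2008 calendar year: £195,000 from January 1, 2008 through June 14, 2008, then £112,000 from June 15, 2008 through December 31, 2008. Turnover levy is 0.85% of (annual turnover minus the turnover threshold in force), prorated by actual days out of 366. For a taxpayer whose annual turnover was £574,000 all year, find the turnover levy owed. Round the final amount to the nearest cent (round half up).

January 1 – June 14, 2008: 166 days, exemption £195,000 → (£574,000 − £195,000) × 0.85% × 166/366 = £1,461.1175
June 15 – December 31, 2008: 200 days, exemption £112,000 → (£574,000 − £112,000) × 0.85% × 200/366 = £2,145.9016
Total = £3,607.0191

£3,607.02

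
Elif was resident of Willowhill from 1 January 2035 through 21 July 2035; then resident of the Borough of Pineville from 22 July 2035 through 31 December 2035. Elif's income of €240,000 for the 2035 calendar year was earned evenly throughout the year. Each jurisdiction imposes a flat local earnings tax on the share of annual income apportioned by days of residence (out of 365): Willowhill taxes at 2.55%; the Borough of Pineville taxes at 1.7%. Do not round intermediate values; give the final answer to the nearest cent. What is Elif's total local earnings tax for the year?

Willowhill, 1 January – 21 July 2035: 202 days → €240,000 × 2.55% × 202/365 = €3,386.9589
The Borough of Pineville, 22 July – 31 December 2035: 163 days → €240,000 × 1.7% × 163/365 = €1,822.0274
Total = €5,208.9863

€5,208.99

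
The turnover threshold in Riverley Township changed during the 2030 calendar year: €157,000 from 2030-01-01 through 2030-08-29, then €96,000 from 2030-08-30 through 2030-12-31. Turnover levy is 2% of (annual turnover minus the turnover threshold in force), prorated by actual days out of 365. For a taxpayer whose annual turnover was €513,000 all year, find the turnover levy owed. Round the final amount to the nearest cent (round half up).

2030-01-01 to 2030-08-29: 241 days, exemption €157,000 → (€513,000 − €157,000) × 2% × 241/365 = €4,701.1507
2030-08-30 to 2030-12-31: 124 days, exemption €96,000 → (€513,000 − €96,000) × 2% × 124/365 = €2,833.3151
Total = €7,534.4658

€7,534.47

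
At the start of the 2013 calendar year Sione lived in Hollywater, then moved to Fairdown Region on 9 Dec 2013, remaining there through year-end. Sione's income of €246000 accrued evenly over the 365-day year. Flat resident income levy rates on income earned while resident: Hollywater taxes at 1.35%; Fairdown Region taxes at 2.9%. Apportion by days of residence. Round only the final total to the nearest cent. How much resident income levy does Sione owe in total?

€3561.27

Hollywater, 1 Jan – 8 Dec 2013: 342 days → €246000 × 1.35% × 342/365 = €3111.7315
Fairdown Region, 9 Dec – 31 Dec 2013: 23 days → €246000 × 2.9% × 23/365 = €449.5397
Total = €3561.2712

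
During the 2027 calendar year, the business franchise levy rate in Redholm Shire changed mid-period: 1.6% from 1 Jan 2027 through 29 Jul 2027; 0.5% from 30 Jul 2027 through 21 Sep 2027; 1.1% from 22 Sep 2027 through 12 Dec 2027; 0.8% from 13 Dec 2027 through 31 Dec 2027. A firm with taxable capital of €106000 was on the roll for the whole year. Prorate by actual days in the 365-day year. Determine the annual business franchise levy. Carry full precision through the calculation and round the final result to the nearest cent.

€1360.28

1 Jan – 29 Jul 2027: 210 days at 1.6% → €106000 × 1.6% × 210/365 = €975.7808
30 Jul – 21 Sep 2027: 54 days at 0.5% → €106000 × 0.5% × 54/365 = €78.4110
22 Sep – 12 Dec 2027: 82 days at 1.1% → €106000 × 1.1% × 82/365 = €261.9507
13 Dec – 31 Dec 2027: 19 days at 0.8% → €106000 × 0.8% × 19/365 = €44.1425
Total = €1360.2849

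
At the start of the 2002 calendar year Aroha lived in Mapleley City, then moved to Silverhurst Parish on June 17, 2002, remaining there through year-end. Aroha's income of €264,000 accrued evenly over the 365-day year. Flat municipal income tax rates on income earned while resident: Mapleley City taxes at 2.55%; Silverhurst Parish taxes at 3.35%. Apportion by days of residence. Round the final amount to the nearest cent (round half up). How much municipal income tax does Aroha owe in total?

Mapleley City, January 1 – June 16, 2002: 167 days → €264,000 × 2.55% × 167/365 = €3,080.1205
Silverhurst Parish, June 17 – December 31, 2002: 198 days → €264,000 × 3.35% × 198/365 = €4,797.5671
Total = €7,877.6877

€7,877.69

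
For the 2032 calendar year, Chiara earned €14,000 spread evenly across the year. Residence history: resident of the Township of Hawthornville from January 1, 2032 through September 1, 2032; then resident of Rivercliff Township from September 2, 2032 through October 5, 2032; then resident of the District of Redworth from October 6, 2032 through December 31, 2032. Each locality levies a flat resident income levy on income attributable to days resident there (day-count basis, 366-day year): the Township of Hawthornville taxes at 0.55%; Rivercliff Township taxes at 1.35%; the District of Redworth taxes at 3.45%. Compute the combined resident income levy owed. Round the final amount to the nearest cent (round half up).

€183.91

The Township of Hawthornville, January 1 – September 1, 2032: 245 days → €14,000 × 0.55% × 245/366 = €51.5437
Rivercliff Township, September 2 – October 5, 2032: 34 days → €14,000 × 1.35% × 34/366 = €17.5574
The District of Redworth, October 6 – December 31, 2032: 87 days → €14,000 × 3.45% × 87/366 = €114.8115
Total = €183.9126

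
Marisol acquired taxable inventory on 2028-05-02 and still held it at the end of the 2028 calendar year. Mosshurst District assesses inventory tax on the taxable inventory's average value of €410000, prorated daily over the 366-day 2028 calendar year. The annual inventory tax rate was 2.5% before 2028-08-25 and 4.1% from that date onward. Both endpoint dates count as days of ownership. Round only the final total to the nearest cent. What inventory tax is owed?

€9145.46

2028-05-02 to 2028-08-24: 115 days at 2.5% → €410000 × 2.5% × 115/366 = €3220.6284
2028-08-25 to 2028-12-31: 129 days at 4.1% → €410000 × 4.1% × 129/366 = €5924.8361
Total = €9145.4645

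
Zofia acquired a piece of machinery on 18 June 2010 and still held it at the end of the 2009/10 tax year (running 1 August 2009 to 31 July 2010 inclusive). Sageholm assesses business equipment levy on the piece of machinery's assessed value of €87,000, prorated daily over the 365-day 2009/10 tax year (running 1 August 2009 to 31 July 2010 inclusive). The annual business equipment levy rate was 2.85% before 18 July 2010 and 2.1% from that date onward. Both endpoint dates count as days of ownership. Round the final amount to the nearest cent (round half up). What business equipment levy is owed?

€273.87

18 June – 17 July 2010: 30 days at 2.85% → €87,000 × 2.85% × 30/365 = €203.7945
18 July – 31 July 2010: 14 days at 2.1% → €87,000 × 2.1% × 14/365 = €70.0767
Total = €273.8712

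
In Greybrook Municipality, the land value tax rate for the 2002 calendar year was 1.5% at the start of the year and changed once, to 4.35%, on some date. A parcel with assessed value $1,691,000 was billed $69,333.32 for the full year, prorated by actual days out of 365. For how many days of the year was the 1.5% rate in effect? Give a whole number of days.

32 days

Let d = days at the first rate; then 365 − d days at the second rate.
$1,691,000 × [1.5%·d + 4.35%·(365−d)] / 365 = $69,333.32
Solving gives d = 32, so the new rate took effect on February 2, 2002.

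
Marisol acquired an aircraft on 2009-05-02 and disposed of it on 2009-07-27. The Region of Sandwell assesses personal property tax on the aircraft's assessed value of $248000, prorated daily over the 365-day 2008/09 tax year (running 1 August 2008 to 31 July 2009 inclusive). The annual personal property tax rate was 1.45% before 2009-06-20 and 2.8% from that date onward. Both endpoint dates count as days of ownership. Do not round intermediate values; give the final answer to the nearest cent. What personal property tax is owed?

$1205.69

2009-05-02 to 2009-06-19: 49 days at 1.45% → $248000 × 1.45% × 49/365 = $482.7507
2009-06-20 to 2009-07-27: 38 days at 2.8% → $248000 × 2.8% × 38/365 = $722.9370
Total = $1205.6877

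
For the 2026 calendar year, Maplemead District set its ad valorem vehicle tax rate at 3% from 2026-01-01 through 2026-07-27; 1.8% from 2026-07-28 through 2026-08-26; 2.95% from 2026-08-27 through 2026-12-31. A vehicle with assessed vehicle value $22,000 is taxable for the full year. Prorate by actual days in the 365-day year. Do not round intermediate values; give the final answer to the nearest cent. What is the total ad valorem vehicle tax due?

2026-01-01 to 2026-07-27: 208 days at 3% → $22,000 × 3% × 208/365 = $376.1096
2026-07-28 to 2026-08-26: 30 days at 1.8% → $22,000 × 1.8% × 30/365 = $32.5479
2026-08-27 to 2026-12-31: 127 days at 2.95% → $22,000 × 2.95% × 127/365 = $225.8164
Total = $634.4740

$634.47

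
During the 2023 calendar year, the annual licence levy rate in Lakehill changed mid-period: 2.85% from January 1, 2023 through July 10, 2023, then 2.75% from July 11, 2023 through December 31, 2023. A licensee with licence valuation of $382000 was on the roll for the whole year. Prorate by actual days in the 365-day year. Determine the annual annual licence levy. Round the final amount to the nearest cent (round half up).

January 1 – July 10, 2023: 191 days at 2.85% → $382000 × 2.85% × 191/365 = $5697.0329
July 11 – December 31, 2023: 174 days at 2.75% → $382000 × 2.75% × 174/365 = $5007.8630
Total = $10704.8959

$10704.90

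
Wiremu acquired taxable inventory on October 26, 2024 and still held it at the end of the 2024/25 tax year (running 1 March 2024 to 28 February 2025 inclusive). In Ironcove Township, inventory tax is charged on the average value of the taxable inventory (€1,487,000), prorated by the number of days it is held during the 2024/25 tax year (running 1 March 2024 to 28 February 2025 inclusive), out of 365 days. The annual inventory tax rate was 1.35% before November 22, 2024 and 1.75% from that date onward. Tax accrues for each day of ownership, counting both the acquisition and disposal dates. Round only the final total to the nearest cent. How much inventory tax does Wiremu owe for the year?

October 26 – November 21, 2024: 27 days at 1.35% → €1,487,000 × 1.35% × 27/365 = €1,484.9630
November 22, 2024 – February 28, 2025: 99 days at 1.75% → €1,487,000 × 1.75% × 99/365 = €7,058.1575
Total = €8,543.1205

€8,543.12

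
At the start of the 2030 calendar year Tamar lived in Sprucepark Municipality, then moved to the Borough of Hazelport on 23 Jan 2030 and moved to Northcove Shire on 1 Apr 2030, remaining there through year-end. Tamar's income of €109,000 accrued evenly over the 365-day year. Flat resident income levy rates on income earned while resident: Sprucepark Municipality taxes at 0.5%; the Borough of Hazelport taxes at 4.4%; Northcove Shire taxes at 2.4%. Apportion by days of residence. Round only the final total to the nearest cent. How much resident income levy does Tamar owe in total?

Sprucepark Municipality, 1 Jan – 22 Jan 2030: 22 days → €109,000 × 0.5% × 22/365 = €32.8493
The Borough of Hazelport, 23 Jan – 31 Mar 2030: 68 days → €109,000 × 4.4% × 68/365 = €893.5014
Northcove Shire, 1 Apr – 31 Dec 2030: 275 days → €109,000 × 2.4% × 275/365 = €1,970.9589
Total = €2,897.3096

€2,897.31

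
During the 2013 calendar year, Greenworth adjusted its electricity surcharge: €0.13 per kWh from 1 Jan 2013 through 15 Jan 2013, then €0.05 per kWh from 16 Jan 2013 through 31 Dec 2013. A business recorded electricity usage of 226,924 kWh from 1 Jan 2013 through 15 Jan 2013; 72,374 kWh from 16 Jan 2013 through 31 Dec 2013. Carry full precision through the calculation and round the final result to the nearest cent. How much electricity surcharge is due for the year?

€33118.82

1 Jan – 15 Jan 2013: 226,924 kWh at €0.13/kWh → €29500.12
16 Jan – 31 Dec 2013: 72,374 kWh at €0.05/kWh → €3618.70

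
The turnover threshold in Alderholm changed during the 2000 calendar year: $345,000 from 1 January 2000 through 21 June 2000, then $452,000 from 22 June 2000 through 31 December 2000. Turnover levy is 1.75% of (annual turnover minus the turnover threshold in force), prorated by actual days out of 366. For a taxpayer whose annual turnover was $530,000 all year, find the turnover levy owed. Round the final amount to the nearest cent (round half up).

1 January – 21 June 2000: 173 days, exemption $345,000 → ($530,000 − $345,000) × 1.75% × 173/366 = $1,530.2937
22 June – 31 December 2000: 193 days, exemption $452,000 → ($530,000 − $452,000) × 1.75% × 193/366 = $719.7951
Total = $2,250.0888

$2,250.09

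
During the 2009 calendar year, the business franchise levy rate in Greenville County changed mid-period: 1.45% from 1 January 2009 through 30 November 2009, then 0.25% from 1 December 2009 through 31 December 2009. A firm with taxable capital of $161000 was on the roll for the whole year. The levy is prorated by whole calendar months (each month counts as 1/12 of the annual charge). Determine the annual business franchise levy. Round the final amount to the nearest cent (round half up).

1 January – 30 November 2009: 11 months at 1.45% → $161000 × 1.45% × 11/12 = $2139.9583
1 December – 31 December 2009: 1 month at 0.25% → $161000 × 0.25% × 1/12 = $33.5417
Total = $2173.5000

$2173.50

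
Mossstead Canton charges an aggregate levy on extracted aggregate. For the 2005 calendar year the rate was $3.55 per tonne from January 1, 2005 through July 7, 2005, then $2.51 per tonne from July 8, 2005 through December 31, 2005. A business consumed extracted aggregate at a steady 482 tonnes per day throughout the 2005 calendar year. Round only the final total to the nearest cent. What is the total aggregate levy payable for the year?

$535,824.94

January 1 – July 7, 2005: 188 days × 482 tonnes/day = 90,616 tonnes at $3.55/tonne → $321,686.80
July 8 – December 31, 2005: 177 days × 482 tonnes/day = 85,314 tonnes at $2.51/tonne → $214,138.14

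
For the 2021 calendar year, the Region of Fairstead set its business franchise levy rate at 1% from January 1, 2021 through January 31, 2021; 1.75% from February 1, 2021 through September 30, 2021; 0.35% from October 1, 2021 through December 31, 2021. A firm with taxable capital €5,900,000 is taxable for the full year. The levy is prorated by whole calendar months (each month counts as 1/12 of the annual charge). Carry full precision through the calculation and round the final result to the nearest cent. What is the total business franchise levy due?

January 1 – January 31, 2021: 1 month at 1% → €5,900,000 × 1% × 1/12 = €4,916.6667
February 1 – September 30, 2021: 8 months at 1.75% → €5,900,000 × 1.75% × 8/12 = €68,833.3333
October 1 – December 31, 2021: 3 months at 0.35% → €5,900,000 × 0.35% × 3/12 = €5,162.5000
Total = €78,912.5000

€78,912.50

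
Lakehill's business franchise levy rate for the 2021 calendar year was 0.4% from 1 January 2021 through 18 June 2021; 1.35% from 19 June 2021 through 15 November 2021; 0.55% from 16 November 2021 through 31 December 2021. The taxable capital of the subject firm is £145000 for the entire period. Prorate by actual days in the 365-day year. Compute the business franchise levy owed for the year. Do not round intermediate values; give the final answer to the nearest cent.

1 January – 18 June 2021: 169 days at 0.4% → £145000 × 0.4% × 169/365 = £268.5479
19 June – 15 November 2021: 150 days at 1.35% → £145000 × 1.35% × 150/365 = £804.4521
16 November – 31 December 2021: 46 days at 0.55% → £145000 × 0.55% × 46/365 = £100.5068
Total = £1173.5068

£1173.51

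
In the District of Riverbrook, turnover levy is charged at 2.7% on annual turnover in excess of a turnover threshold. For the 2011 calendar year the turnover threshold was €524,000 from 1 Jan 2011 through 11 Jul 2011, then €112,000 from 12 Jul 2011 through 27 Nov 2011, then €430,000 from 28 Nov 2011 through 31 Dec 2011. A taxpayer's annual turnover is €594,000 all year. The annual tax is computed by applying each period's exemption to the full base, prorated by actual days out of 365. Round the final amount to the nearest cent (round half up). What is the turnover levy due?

€6,362.68

1 Jan – 11 Jul 2011: 192 days, exemption €524,000 → (€594,000 − €524,000) × 2.7% × 192/365 = €994.1918
12 Jul – 27 Nov 2011: 139 days, exemption €112,000 → (€594,000 − €112,000) × 2.7% × 139/365 = €4,956.0164
28 Nov – 31 Dec 2011: 34 days, exemption €430,000 → (€594,000 − €430,000) × 2.7% × 34/365 = €412.4712
Total = €6,362.6795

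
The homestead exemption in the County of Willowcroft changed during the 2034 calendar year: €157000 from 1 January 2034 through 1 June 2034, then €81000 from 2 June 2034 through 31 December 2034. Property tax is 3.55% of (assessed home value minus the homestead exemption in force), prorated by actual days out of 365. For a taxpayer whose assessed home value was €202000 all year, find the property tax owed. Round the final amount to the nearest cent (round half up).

€3171.95

1 January – 1 June 2034: 152 days, exemption €157000 → (€202000 − €157000) × 3.55% × 152/365 = €665.2603
2 June – 31 December 2034: 213 days, exemption €81000 → (€202000 − €81000) × 3.55% × 213/365 = €2506.6890
Total = €3171.9493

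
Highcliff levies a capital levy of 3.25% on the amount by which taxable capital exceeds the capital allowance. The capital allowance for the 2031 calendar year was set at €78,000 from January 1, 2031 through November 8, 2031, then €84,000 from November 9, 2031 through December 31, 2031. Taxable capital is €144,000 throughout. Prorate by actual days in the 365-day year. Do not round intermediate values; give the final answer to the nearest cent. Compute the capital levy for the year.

January 1 – November 8, 2031: 312 days, exemption €78,000 → (€144,000 − €78,000) × 3.25% × 312/365 = €1,833.5342
November 9 – December 31, 2031: 53 days, exemption €84,000 → (€144,000 − €84,000) × 3.25% × 53/365 = €283.1507
Total = €2,116.6849

€2,116.68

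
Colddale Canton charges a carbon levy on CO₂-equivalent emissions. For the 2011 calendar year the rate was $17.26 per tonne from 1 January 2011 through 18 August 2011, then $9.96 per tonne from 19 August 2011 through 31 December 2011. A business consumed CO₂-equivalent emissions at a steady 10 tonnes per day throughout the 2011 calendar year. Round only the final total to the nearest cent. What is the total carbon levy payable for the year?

$53144.00

1 January – 18 August 2011: 230 days × 10 tonnes/day = 2,300 tonnes at $17.26/tonne → $39698.00
19 August – 31 December 2011: 135 days × 10 tonnes/day = 1,350 tonnes at $9.96/tonne → $13446.00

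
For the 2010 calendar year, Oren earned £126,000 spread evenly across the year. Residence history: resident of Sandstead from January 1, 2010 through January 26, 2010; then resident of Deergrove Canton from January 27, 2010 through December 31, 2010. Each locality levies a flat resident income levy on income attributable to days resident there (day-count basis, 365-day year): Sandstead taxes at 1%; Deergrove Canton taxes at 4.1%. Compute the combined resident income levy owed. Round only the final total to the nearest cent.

£4,887.76

Sandstead, January 1 – January 26, 2010: 26 days → £126,000 × 1% × 26/365 = £89.7534
Deergrove Canton, January 27 – December 31, 2010: 339 days → £126,000 × 4.1% × 339/365 = £4,798.0110
Total = £4,887.7644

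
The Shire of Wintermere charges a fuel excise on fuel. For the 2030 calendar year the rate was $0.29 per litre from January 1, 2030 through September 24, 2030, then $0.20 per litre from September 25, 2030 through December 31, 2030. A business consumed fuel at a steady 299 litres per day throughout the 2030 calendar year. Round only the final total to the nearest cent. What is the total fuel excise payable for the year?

$29,011.97

January 1 – September 24, 2030: 267 days × 299 litres/day = 79,833 litres at $0.29/litre → $23,151.57
September 25 – December 31, 2030: 98 days × 299 litres/day = 29,302 litres at $0.20/litre → $5,860.40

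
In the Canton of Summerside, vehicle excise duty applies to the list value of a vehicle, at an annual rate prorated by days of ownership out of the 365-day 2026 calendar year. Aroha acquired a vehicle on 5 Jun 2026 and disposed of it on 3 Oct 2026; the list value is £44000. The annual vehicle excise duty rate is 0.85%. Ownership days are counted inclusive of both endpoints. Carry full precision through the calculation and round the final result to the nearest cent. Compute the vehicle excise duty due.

£123.98

Days held (5 Jun – 3 Oct 2026): 121 out of 365
Tax = £44000 × 0.85% × 121/365 = £123.9836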